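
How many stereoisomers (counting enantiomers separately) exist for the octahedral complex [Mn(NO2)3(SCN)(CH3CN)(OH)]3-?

There are 4 geometric isomers: NO2 mer (3 arrangements); NO2 fac (chiral).
One of these lacks any improper symmetry element and so occurs as an enantiomeric pair, giving 4 + 1 = 5 stereoisomers in total.

5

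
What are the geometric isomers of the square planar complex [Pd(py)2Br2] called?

cis and trans

The distinct arrangements are (2 in all): py cis; py trans.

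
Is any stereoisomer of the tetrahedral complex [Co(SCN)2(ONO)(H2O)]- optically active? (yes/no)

no

In a tetrahedral complex all four positions are equivalent and every pair of ligands is adjacent — there is no cis/trans distinction.
Only one geometric arrangement is possible.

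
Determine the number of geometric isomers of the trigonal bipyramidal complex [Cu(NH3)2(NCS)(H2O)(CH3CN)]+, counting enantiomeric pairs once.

7

In a trigonal bipyramid the two axial positions differ from the three equatorial ones.
Exhaustive case analysis gives 7 geometric isomers.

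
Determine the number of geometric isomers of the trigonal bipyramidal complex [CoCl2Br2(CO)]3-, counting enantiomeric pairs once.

5

A trigonal bipyramid has two axial and three equatorial sites, which are chemically inequivalent.
Systematic enumeration (placing each ligand type in turn and discarding arrangements equivalent by rotation or reflection) gives 5 geometric isomers.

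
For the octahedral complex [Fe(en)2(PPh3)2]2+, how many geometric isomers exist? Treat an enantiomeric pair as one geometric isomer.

2

The six octahedral sites form three mutually perpendicular trans pairs.
Each en is bidentate and must span two cis positions.
Systematic placement gives 2 geometric isomers: PPh3 trans; PPh3 cis (chiral).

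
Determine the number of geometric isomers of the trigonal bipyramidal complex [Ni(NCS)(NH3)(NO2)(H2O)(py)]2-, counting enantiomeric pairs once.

10

A trigonal bipyramid has two axial and three equatorial sites, which are chemically inequivalent.
Exhaustive case analysis gives 10 geometric isomers.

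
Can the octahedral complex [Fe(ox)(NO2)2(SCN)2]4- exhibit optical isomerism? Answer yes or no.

In an octahedral complex each vertex has one trans partner and four cis neighbours.
Each ox is bidentate and must span two cis positions.
The distinct arrangements are (3 in all): NO2 trans, SCN cis; NO2 cis, SCN cis (chiral); NO2 cis, SCN trans.
One of these lacks any improper symmetry element and so occurs as an enantiomeric pair, giving 3 + 1 = 4 stereoisomers in total.

yes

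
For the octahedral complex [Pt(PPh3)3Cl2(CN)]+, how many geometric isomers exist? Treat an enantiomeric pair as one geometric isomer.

3

There are 3 geometric isomers: PPh3 mer, Cl cis; PPh3 mer, Cl trans; PPh3 fac, Cl cis.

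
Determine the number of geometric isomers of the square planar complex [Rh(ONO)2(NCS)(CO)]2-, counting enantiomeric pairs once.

2

In a square planar complex each vertex has one trans partner and two cis neighbours.
There are 2 geometric isomers: ONO cis; ONO trans.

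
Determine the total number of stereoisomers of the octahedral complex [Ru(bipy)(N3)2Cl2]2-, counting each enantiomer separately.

4

The six octahedral sites form three mutually perpendicular trans pairs.
Each bipy is bidentate and must span two cis positions.
Systematic placement gives 3 geometric isomers: N3 cis, Cl trans; N3 cis, Cl cis (chiral); N3 trans, Cl cis.
One of these lacks any improper symmetry element and so occurs as an enantiomeric pair, giving 3 + 1 = 4 stereoisomers in total.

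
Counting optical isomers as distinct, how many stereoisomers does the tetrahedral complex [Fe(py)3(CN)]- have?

In a tetrahedral complex all four positions are equivalent and every pair of ligands is adjacent — there is no cis/trans distinction.
Only one geometric arrangement is possible.

1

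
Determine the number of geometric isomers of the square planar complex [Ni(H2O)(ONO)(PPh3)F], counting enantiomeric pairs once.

In a square planar complex each vertex has one trans partner and two cis neighbours.
There are 3 geometric isomers: (F/ONO trans, H2O/PPh3 trans); (F/PPh3 trans, H2O/ONO trans); (F/H2O trans, ONO/PPh3 trans).

3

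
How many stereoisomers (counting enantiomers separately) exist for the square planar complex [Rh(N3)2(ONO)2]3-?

A square has two trans pairs of vertices; adjacent vertices are cis.
Working through the distinct placements yields 2 geometric isomers: N3 cis; N3 trans.
Each arrangement has an internal mirror plane or centre of symmetry, so none is chiral.

2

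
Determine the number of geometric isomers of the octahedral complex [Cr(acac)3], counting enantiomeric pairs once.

Each acac is bidentate and must span two cis positions.
Only one geometric arrangement is possible; it has no improper symmetry element, so it exists as a pair of enantiomers (2 stereoisomers).

1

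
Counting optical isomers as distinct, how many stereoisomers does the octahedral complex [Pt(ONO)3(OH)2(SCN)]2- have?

3

An octahedron has six vertices in three trans pairs; every non-trans pair is cis.
There are 3 geometric isomers: ONO mer, OH trans; ONO fac, OH cis; ONO mer, OH cis.
Each arrangement has an internal mirror plane or centre of symmetry, so none is chiral.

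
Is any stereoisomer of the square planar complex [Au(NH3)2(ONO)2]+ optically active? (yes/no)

no

A square has two trans pairs of vertices; adjacent vertices are cis.
There are 2 geometric isomers: NH3 cis; NH3 trans.
Each arrangement has an internal mirror plane or centre of symmetry, so none is chiral.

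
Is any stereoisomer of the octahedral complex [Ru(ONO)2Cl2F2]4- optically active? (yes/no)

yes

The six octahedral sites form three mutually perpendicular trans pairs.
Systematic placement gives 5 geometric isomers: ONO trans, Cl trans, F trans; ONO cis, Cl trans, F cis; ONO trans, Cl cis, F cis; ONO cis, Cl cis, F cis (chiral); ONO cis, Cl cis, F trans.
One of these lacks any improper symmetry element and so occurs as an enantiomeric pair, giving 5 + 1 = 6 stereoisomers in total.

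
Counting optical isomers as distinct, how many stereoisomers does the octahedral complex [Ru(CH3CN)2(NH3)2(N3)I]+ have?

8

An octahedron has six vertices in three trans pairs; every non-trans pair is cis.
Working through the distinct placements yields 6 geometric isomers: CH3CN trans, NH3 trans; CH3CN trans, NH3 cis; CH3CN cis, NH3 trans; CH3CN cis, NH3 cis (3 arrangements, 2 chiral).
Of these, 2 lack any improper symmetry element and so occur as enantiomeric pairs, giving 6 + 2 = 8 stereoisomers in total.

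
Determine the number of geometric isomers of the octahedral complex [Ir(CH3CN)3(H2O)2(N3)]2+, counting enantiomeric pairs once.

3

An octahedron has six vertices in three trans pairs; every non-trans pair is cis.
There are 3 geometric isomers: CH3CN mer, H2O cis; CH3CN mer, H2O trans; CH3CN fac, H2O cis.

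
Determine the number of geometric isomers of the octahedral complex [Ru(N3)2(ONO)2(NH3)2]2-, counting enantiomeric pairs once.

5

The distinct arrangements are (5 in all): N3 trans, ONO trans, NH3 trans; N3 trans, ONO cis, NH3 cis; N3 cis, ONO trans, NH3 cis; N3 cis, ONO cis, NH3 cis (chiral); N3 cis, ONO cis, NH3 trans.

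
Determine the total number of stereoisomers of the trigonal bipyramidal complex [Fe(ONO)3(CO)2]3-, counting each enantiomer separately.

3

There are 3 geometric isomers: CO both axial; CO one axial, one equatorial; CO both equatorial.
Each arrangement has an internal mirror plane or centre of symmetry, so none is chiral.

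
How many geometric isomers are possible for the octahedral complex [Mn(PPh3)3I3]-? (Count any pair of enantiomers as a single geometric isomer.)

The six octahedral sites form three mutually perpendicular trans pairs.
Systematic placement gives 2 geometric isomers: PPh3 mer; PPh3 fac.

2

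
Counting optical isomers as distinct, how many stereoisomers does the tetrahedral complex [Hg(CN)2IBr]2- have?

1

In a tetrahedral complex all four positions are equivalent and every pair of ligands is adjacent — there is no cis/trans distinction.
Only one geometric arrangement is possible.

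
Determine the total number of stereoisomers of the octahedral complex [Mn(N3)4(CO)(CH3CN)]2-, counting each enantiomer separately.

2

In an octahedral complex each vertex has one trans partner and four cis neighbours.
There are 2 geometric isomers: CO and CH3CN mutually trans; CO and CH3CN mutually cis.
Each arrangement has an internal mirror plane or centre of symmetry, so none is chiral.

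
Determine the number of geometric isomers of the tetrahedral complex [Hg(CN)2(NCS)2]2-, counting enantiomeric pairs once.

1

In a tetrahedral complex all four positions are equivalent and every pair of ligands is adjacent — there is no cis/trans distinction.
Only one geometric arrangement is possible.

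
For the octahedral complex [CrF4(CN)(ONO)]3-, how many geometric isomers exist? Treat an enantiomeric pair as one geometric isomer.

In an octahedral complex each vertex has one trans partner and four cis neighbours.
The distinct arrangements are (2 in all): CN and ONO mutually cis; CN and ONO mutually trans.

2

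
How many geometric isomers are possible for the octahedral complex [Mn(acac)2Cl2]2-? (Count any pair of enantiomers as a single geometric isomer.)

An octahedron has six vertices in three trans pairs; every non-trans pair is cis.
Each acac is bidentate and must span two cis positions.
Systematic placement gives 2 geometric isomers: Cl trans; Cl cis (chiral).

2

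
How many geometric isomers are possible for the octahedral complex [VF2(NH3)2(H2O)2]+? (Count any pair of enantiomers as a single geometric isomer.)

An octahedron has six vertices in three trans pairs; every non-trans pair is cis.
The distinct arrangements are (5 in all): F trans, NH3 trans, H2O trans; F trans, NH3 cis, H2O cis; F cis, NH3 trans, H2O cis; F cis, NH3 cis, H2O cis (chiral); F cis, NH3 cis, H2O trans.

5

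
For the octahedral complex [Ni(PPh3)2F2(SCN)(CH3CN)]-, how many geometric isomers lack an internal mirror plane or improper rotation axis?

2

Working through the distinct placements yields 6 geometric isomers: PPh3 cis, F cis (3 arrangements, 2 chiral); PPh3 trans, F cis; PPh3 cis, F trans; PPh3 trans, F trans.
Of these, 2 lack any improper symmetry element and so occur as enantiomeric pairs, giving 6 + 2 = 8 stereoisomers in total.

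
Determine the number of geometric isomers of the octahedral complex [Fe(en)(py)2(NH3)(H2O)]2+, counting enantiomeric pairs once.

Each en is bidentate and must span two cis positions.
Working through the distinct placements yields 4 geometric isomers: py cis (3 arrangements, 2 chiral); py trans.

4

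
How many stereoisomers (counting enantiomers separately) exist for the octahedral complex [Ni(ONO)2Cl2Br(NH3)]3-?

The six octahedral sites form three mutually perpendicular trans pairs.
Systematic placement gives 6 geometric isomers: ONO trans, Cl cis; ONO cis, Cl cis (3 arrangements, 2 chiral); ONO trans, Cl trans; ONO cis, Cl trans.
Of these, 2 lack any improper symmetry element and so occur as enantiomeric pairs, giving 6 + 2 = 8 stereoisomers in total.

8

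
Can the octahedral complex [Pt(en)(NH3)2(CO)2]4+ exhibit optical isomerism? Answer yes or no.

yes

The six octahedral sites form three mutually perpendicular trans pairs.
Each en is bidentate and must span two cis positions.
There are 3 geometric isomers: NH3 cis, CO trans; NH3 cis, CO cis (chiral); NH3 trans, CO cis.
One of these lacks any improper symmetry element and so occurs as an enantiomeric pair, giving 3 + 1 = 4 stereoisomers in total.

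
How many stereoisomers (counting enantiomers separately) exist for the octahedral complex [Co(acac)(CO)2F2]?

4

The six octahedral sites form three mutually perpendicular trans pairs.
Each acac is bidentate and must span two cis positions.
Systematic placement gives 3 geometric isomers: CO trans, F cis; CO cis, F cis (chiral); CO cis, F trans.
One of these lacks any improper symmetry element and so occurs as an enantiomeric pair, giving 3 + 1 = 4 stereoisomers in total.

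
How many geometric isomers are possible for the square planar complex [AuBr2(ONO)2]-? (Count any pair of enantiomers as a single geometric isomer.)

A square has two trans pairs of vertices; adjacent vertices are cis.
Working through the distinct placements yields 2 geometric isomers: Br cis; Br trans.

2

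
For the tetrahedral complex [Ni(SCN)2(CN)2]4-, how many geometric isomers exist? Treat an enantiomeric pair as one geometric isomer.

All four vertices of a tetrahedron are equivalent and mutually adjacent, so cis/trans isomerism cannot arise.
Only one geometric arrangement is possible.

1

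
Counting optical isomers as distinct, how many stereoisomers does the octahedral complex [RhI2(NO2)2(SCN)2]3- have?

An octahedron has six vertices in three trans pairs; every non-trans pair is cis.
There are 5 geometric isomers: I trans, NO2 trans, SCN trans; I trans, NO2 cis, SCN cis; I cis, NO2 cis, SCN trans; I cis, NO2 cis, SCN cis (chiral); I cis, NO2 trans, SCN cis.
One of these lacks any improper symmetry element and so occurs as an enantiomeric pair, giving 5 + 1 = 6 stereoisomers in total.

6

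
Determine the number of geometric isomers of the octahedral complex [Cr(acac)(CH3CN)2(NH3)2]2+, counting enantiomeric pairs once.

The six octahedral sites form three mutually perpendicular trans pairs.
Each acac is bidentate and must span two cis positions.
There are 3 geometric isomers: CH3CN trans, NH3 cis; CH3CN cis, NH3 cis (chiral); CH3CN cis, NH3 trans.

3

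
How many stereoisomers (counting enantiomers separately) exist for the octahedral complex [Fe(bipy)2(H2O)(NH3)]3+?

In an octahedral complex each vertex has one trans partner and four cis neighbours.
Each bipy is bidentate and must span two cis positions.
There are 2 geometric isomers: H2O and NH3 mutually trans; H2O and NH3 mutually cis (chiral).
One of these lacks any improper symmetry element and so occurs as an enantiomeric pair, giving 2 + 1 = 3 stereoisomers in total.

3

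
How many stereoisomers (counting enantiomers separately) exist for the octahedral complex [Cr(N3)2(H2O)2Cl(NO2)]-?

8

An octahedron has six vertices in three trans pairs; every non-trans pair is cis.
Systematic placement gives 6 geometric isomers: N3 cis, H2O cis (3 arrangements, 2 chiral); N3 trans, H2O cis; N3 cis, H2O trans; N3 trans, H2O trans.
Of these, 2 lack any improper symmetry element and so occur as enantiomeric pairs, giving 6 + 2 = 8 stereoisomers in total.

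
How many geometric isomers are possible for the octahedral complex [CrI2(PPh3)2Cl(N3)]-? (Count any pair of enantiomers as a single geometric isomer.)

6

The distinct arrangements are (6 in all): I cis, PPh3 trans; I cis, PPh3 cis (3 arrangements, 2 chiral); I trans, PPh3 trans; I trans, PPh3 cis.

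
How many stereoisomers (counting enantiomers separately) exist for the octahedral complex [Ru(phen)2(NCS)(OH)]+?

3

The six octahedral sites form three mutually perpendicular trans pairs.
Each phen is bidentate and must span two cis positions.
There are 2 geometric isomers: NCS and OH mutually trans; NCS and OH mutually cis (chiral).
One of these lacks any improper symmetry element and so occurs as an enantiomeric pair, giving 2 + 1 = 3 stereoisomers in total.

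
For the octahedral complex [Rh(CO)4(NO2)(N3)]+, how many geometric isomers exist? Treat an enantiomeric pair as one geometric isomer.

An octahedron has six vertices in three trans pairs; every non-trans pair is cis.
Working through the distinct placements yields 2 geometric isomers: NO2 and N3 mutually trans; NO2 and N3 mutually cis.

2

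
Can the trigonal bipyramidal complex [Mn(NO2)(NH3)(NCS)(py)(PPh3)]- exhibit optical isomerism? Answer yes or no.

yes

Exhaustive case analysis gives 10 geometric isomers.
Of these, 10 lack any improper symmetry element and so occur as enantiomeric pairs, giving 10 + 10 = 20 stereoisomers in total.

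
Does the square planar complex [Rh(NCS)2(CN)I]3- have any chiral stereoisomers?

A square has two trans pairs of vertices; adjacent vertices are cis.
Working through the distinct placements yields 2 geometric isomers: NCS cis; NCS trans.
Each arrangement has an internal mirror plane or centre of symmetry, so none is chiral.

no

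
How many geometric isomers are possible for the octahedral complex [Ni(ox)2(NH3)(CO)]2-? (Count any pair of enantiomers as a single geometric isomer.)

An octahedron has six vertices in three trans pairs; every non-trans pair is cis.
Each ox is bidentate and must span two cis positions.
Systematic placement gives 2 geometric isomers: NH3 and CO mutually trans; NH3 and CO mutually cis (chiral).

2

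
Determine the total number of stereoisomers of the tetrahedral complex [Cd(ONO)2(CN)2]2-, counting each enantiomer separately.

In a tetrahedral complex all four positions are equivalent and every pair of ligands is adjacent — there is no cis/trans distinction.
Only one geometric arrangement is possible.

1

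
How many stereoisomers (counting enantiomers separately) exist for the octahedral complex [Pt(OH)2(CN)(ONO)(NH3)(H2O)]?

An octahedron has six vertices in three trans pairs; every non-trans pair is cis.
Exhaustive case analysis gives 9 geometric isomers.
Of these, 6 lack any improper symmetry element and so occur as enantiomeric pairs, giving 9 + 6 = 15 stereoisomers in total.

15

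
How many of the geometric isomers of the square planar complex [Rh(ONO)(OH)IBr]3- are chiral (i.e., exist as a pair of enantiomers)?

0

A square has two trans pairs of vertices; adjacent vertices are cis.
There are 3 geometric isomers: (Br/OH trans, I/ONO trans); (Br/ONO trans, I/OH trans); (Br/I trans, OH/ONO trans).
Each arrangement has an internal mirror plane or centre of symmetry, so none is chiral.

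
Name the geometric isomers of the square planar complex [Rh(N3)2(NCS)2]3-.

cis and trans

In a square planar complex each vertex has one trans partner and two cis neighbours.
The distinct arrangements are (2 in all): N3 cis; N3 trans.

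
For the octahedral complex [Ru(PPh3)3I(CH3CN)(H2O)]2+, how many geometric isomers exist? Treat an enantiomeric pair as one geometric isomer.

4

The six octahedral sites form three mutually perpendicular trans pairs.
The distinct arrangements are (4 in all): PPh3 mer (3 arrangements); PPh3 fac (chiral).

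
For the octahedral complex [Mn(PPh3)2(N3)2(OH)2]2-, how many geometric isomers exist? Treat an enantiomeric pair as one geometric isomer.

An octahedron has six vertices in three trans pairs; every non-trans pair is cis.
The distinct arrangements are (5 in all): PPh3 trans, N3 trans, OH trans; PPh3 cis, N3 trans, OH cis; PPh3 trans, N3 cis, OH cis; PPh3 cis, N3 cis, OH cis (chiral); PPh3 cis, N3 cis, OH trans.

5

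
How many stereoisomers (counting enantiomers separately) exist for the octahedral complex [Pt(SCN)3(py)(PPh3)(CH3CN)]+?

5

An octahedron has six vertices in three trans pairs; every non-trans pair is cis.
Working through the distinct placements yields 4 geometric isomers: SCN mer (3 arrangements); SCN fac (chiral).
One of these lacks any improper symmetry element and so occurs as an enantiomeric pair, giving 4 + 1 = 5 stereoisomers in total.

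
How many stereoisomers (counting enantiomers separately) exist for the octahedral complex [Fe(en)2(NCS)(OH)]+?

The six octahedral sites form three mutually perpendicular trans pairs.
Each en is bidentate and must span two cis positions.
Working through the distinct placements yields 2 geometric isomers: NCS and OH mutually trans; NCS and OH mutually cis (chiral).
One of these lacks any improper symmetry element and so occurs as an enantiomeric pair, giving 2 + 1 = 3 stereoisomers in total.

3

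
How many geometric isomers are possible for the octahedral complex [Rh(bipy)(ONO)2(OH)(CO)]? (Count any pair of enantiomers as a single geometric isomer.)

4

The six octahedral sites form three mutually perpendicular trans pairs.
Each bipy is bidentate and must span two cis positions.
Working through the distinct placements yields 4 geometric isomers: ONO cis (3 arrangements, 2 chiral); ONO trans.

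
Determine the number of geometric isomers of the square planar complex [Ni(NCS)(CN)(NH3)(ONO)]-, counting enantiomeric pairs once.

A square has two trans pairs of vertices; adjacent vertices are cis.
There are 3 geometric isomers: (CN/NH3 trans, NCS/ONO trans); (CN/ONO trans, NCS/NH3 trans); (CN/NCS trans, NH3/ONO trans).

3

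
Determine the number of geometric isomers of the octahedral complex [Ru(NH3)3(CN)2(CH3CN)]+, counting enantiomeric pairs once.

3

The six octahedral sites form three mutually perpendicular trans pairs.
Systematic placement gives 3 geometric isomers: NH3 mer, CN cis; NH3 mer, CN trans; NH3 fac, CN cis.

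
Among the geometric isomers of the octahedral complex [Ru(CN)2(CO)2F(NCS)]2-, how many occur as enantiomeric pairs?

2

In an octahedral complex each vertex has one trans partner and four cis neighbours.
Working through the distinct placements yields 6 geometric isomers: CN trans, CO trans; CN trans, CO cis; CN cis, CO cis (3 arrangements, 2 chiral); CN cis, CO trans.
Of these, 2 lack any improper symmetry element and so occur as enantiomeric pairs, giving 6 + 2 = 8 stereoisomers in total.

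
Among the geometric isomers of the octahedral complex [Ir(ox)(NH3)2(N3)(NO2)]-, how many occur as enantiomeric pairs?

In an octahedral complex each vertex has one trans partner and four cis neighbours.
Each ox is bidentate and must span two cis positions.
Systematic placement gives 4 geometric isomers: NH3 cis (3 arrangements, 2 chiral); NH3 trans.
Of these, 2 lack any improper symmetry element and so occur as enantiomeric pairs, giving 4 + 2 = 6 stereoisomers in total.

2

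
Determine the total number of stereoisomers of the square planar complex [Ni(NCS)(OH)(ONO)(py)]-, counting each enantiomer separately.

In a square planar complex each vertex has one trans partner and two cis neighbours.
There are 3 geometric isomers: (NCS/ONO trans, OH/py trans); (NCS/py trans, OH/ONO trans); (NCS/OH trans, ONO/py trans).
Each arrangement has an internal mirror plane or centre of symmetry, so none is chiral.

3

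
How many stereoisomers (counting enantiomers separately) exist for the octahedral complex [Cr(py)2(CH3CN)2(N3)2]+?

6

The six octahedral sites form three mutually perpendicular trans pairs.
Working through the distinct placements yields 5 geometric isomers: py trans, CH3CN trans, N3 trans; py cis, CH3CN trans, N3 cis; py trans, CH3CN cis, N3 cis; py cis, CH3CN cis, N3 cis (chiral); py cis, CH3CN cis, N3 trans.
One of these lacks any improper symmetry element and so occurs as an enantiomeric pair, giving 5 + 1 = 6 stereoisomers in total.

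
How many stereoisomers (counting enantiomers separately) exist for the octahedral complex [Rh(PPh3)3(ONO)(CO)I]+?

Systematic placement gives 4 geometric isomers: PPh3 mer (3 arrangements); PPh3 fac (chiral).
One of these lacks any improper symmetry element and so occurs as an enantiomeric pair, giving 4 + 1 = 5 stereoisomers in total.

5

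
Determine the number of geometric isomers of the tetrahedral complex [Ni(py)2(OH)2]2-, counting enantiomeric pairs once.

1

In a tetrahedral complex all four positions are equivalent and every pair of ligands is adjacent — there is no cis/trans distinction.
Only one geometric arrangement is possible.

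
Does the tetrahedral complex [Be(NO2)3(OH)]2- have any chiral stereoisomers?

In a tetrahedral complex all four positions are equivalent and every pair of ligands is adjacent — there is no cis/trans distinction.
Only one geometric arrangement is possible.

no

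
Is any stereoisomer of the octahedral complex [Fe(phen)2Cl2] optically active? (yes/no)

In an octahedral complex each vertex has one trans partner and four cis neighbours.
Each phen is bidentate and must span two cis positions.
The distinct arrangements are (2 in all): Cl trans; Cl cis (chiral).
One of these lacks any improper symmetry element and so occurs as an enantiomeric pair, giving 2 + 1 = 3 stereoisomers in total.

yes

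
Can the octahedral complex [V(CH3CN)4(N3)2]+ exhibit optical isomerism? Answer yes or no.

no

An octahedron has six vertices in three trans pairs; every non-trans pair is cis.
There are 2 geometric isomers: N3 trans; N3 cis.
Each arrangement has an internal mirror plane or centre of symmetry, so none is chiral.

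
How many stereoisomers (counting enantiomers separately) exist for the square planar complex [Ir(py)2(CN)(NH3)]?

Systematic placement gives 2 geometric isomers: py cis; py trans.
Each arrangement has an internal mirror plane or centre of symmetry, so none is chiral.

2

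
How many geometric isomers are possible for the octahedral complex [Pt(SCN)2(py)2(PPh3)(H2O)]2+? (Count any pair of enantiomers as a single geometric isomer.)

The six octahedral sites form three mutually perpendicular trans pairs.
Working through the distinct placements yields 6 geometric isomers: SCN trans, py trans; SCN cis, py cis (3 arrangements, 2 chiral); SCN cis, py trans; SCN trans, py cis.

6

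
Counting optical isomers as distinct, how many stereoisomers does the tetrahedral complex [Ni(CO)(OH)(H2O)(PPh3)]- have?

In a tetrahedral complex all four positions are equivalent and every pair of ligands is adjacent — there is no cis/trans distinction.
Only one geometric arrangement is possible; it has no improper symmetry element, so it exists as a pair of enantiomers (2 stereoisomers).

2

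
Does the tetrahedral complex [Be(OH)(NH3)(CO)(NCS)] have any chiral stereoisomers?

yes

All four vertices of a tetrahedron are equivalent and mutually adjacent, so cis/trans isomerism cannot arise.
Only one geometric arrangement is possible; it has no improper symmetry element, so it exists as a pair of enantiomers (2 stereoisomers).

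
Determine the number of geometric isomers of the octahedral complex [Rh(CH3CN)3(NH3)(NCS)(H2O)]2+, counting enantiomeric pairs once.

4

In an octahedral complex each vertex has one trans partner and four cis neighbours.
The distinct arrangements are (4 in all): CH3CN mer (3 arrangements); CH3CN fac (chiral).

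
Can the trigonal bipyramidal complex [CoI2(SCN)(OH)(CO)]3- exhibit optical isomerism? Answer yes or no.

Placing the ligands in turn and identifying arrangements related by rotation or reflection leaves 7 distinct geometric isomers.
Of these, 3 lack any improper symmetry element and so occur as enantiomeric pairs, giving 7 + 3 = 10 stereoisomers in total.

yes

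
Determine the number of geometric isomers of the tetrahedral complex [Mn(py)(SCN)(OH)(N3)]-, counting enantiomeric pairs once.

1

All four vertices of a tetrahedron are equivalent and mutually adjacent, so cis/trans isomerism cannot arise.
Only one geometric arrangement is possible; it has no improper symmetry element, so it exists as a pair of enantiomers (2 stereoisomers).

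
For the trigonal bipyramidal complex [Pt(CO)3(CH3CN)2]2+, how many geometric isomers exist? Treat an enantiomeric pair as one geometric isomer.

3

A trigonal bipyramid has two axial and three equatorial sites, which are chemically inequivalent.
The distinct arrangements are (3 in all): CH3CN both axial; CH3CN one axial, one equatorial; CH3CN both equatorial.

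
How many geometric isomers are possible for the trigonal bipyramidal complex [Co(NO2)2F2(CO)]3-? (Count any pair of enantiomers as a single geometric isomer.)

5

In a trigonal bipyramid the two axial positions differ from the three equatorial ones.
Systematic enumeration (placing each ligand type in turn and discarding arrangements equivalent by rotation or reflection) gives 5 geometric isomers.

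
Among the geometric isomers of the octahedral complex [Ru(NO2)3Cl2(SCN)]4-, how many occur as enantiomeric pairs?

0

Working through the distinct placements yields 3 geometric isomers: NO2 mer, Cl trans; NO2 fac, Cl cis; NO2 mer, Cl cis.
Each arrangement has an internal mirror plane or centre of symmetry, so none is chiral.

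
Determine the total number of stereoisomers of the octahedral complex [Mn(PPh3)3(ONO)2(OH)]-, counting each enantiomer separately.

An octahedron has six vertices in three trans pairs; every non-trans pair is cis.
Working through the distinct placements yields 3 geometric isomers: PPh3 mer, ONO cis; PPh3 mer, ONO trans; PPh3 fac, ONO cis.
Each arrangement has an internal mirror plane or centre of symmetry, so none is chiral.

3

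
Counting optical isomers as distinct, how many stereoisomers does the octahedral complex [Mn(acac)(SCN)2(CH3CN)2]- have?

The six octahedral sites form three mutually perpendicular trans pairs.
Each acac is bidentate and must span two cis positions.
The distinct arrangements are (3 in all): SCN cis, CH3CN trans; SCN cis, CH3CN cis (chiral); SCN trans, CH3CN cis.
One of these lacks any improper symmetry element and so occurs as an enantiomeric pair, giving 3 + 1 = 4 stereoisomers in total.

4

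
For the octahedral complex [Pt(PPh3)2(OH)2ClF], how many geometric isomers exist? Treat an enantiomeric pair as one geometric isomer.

6

In an octahedral complex each vertex has one trans partner and four cis neighbours.
Systematic placement gives 6 geometric isomers: PPh3 trans, OH trans; PPh3 cis, OH cis (3 arrangements, 2 chiral); PPh3 trans, OH cis; PPh3 cis, OH trans.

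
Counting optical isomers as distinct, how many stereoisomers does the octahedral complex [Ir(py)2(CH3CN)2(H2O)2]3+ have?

6

An octahedron has six vertices in three trans pairs; every non-trans pair is cis.
Systematic placement gives 5 geometric isomers: py trans, CH3CN trans, H2O trans; py cis, CH3CN trans, H2O cis; py trans, CH3CN cis, H2O cis; py cis, CH3CN cis, H2O cis (chiral); py cis, CH3CN cis, H2O trans.
One of these lacks any improper symmetry element and so occurs as an enantiomeric pair, giving 5 + 1 = 6 stereoisomers in total.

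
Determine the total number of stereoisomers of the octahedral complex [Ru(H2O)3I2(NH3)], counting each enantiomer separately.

3

Systematic placement gives 3 geometric isomers: H2O mer, I cis; H2O mer, I trans; H2O fac, I cis.
Each arrangement has an internal mirror plane or centre of symmetry, so none is chiral.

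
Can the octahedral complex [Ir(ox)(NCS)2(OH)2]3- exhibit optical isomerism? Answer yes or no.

yes

An octahedron has six vertices in three trans pairs; every non-trans pair is cis.
Each ox is bidentate and must span two cis positions.
The distinct arrangements are (3 in all): NCS trans, OH cis; NCS cis, OH cis (chiral); NCS cis, OH trans.
One of these lacks any improper symmetry element and so occurs as an enantiomeric pair, giving 3 + 1 = 4 stereoisomers in total.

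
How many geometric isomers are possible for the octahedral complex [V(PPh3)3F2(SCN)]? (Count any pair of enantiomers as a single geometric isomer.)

3

Systematic placement gives 3 geometric isomers: PPh3 mer, F trans; PPh3 fac, F cis; PPh3 mer, F cis.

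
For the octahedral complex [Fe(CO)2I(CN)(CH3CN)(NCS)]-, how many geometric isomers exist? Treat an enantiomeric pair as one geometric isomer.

In an octahedral complex each vertex has one trans partner and four cis neighbours.
Placing the ligands in turn and identifying arrangements related by rotation or reflection leaves 9 distinct geometric isomers.

9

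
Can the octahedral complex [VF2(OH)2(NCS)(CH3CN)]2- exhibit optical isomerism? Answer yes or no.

yes

There are 6 geometric isomers: F cis, OH trans; F cis, OH cis (3 arrangements, 2 chiral); F trans, OH trans; F trans, OH cis.
Of these, 2 lack any improper symmetry element and so occur as enantiomeric pairs, giving 6 + 2 = 8 stereoisomers in total.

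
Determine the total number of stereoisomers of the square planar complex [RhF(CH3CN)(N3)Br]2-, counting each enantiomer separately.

There are 3 geometric isomers: (Br/F trans, CH3CN/N3 trans); (Br/N3 trans, CH3CN/F trans); (Br/CH3CN trans, F/N3 trans).
Each arrangement has an internal mirror plane or centre of symmetry, so none is chiral.

3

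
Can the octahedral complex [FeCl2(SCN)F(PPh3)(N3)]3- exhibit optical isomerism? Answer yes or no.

Placing the ligands in turn and identifying arrangements related by rotation or reflection leaves 9 distinct geometric isomers.
Of these, 6 lack any improper symmetry element and so occur as enantiomeric pairs, giving 9 + 6 = 15 stereoisomers in total.

yes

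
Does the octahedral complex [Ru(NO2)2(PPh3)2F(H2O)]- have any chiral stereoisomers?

yes

An octahedron has six vertices in three trans pairs; every non-trans pair is cis.
Systematic placement gives 6 geometric isomers: NO2 trans, PPh3 trans; NO2 cis, PPh3 cis (3 arrangements, 2 chiral); NO2 cis, PPh3 trans; NO2 trans, PPh3 cis.
Of these, 2 lack any improper symmetry element and so occur as enantiomeric pairs, giving 6 + 2 = 8 stereoisomers in total.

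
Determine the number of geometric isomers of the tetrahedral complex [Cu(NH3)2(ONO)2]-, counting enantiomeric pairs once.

1

In a tetrahedral complex all four positions are equivalent and every pair of ligands is adjacent — there is no cis/trans distinction.
Only one geometric arrangement is possible.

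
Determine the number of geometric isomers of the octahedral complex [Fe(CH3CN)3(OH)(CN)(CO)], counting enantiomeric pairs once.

4

An octahedron has six vertices in three trans pairs; every non-trans pair is cis.
Systematic placement gives 4 geometric isomers: CH3CN mer (3 arrangements); CH3CN fac (chiral).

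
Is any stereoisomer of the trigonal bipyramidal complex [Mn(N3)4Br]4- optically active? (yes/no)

In a trigonal bipyramid the two axial positions differ from the three equatorial ones.
The distinct arrangements are (2 in all): Br axial; Br equatorial.
Each arrangement has an internal mirror plane or centre of symmetry, so none is chiral.

no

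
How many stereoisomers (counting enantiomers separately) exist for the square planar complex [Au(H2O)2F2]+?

2

A square has two trans pairs of vertices; adjacent vertices are cis.
Systematic placement gives 2 geometric isomers: H2O cis; H2O trans.
Each arrangement has an internal mirror plane or centre of symmetry, so none is chiral.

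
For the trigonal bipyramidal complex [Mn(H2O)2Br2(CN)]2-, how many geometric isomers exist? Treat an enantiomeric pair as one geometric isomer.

5

In a trigonal bipyramid the two axial positions differ from the three equatorial ones.
Systematic enumeration (placing each ligand type in turn and discarding arrangements equivalent by rotation or reflection) gives 5 geometric isomers.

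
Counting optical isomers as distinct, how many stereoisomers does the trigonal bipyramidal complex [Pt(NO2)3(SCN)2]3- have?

3

A trigonal bipyramid has two axial and three equatorial sites, which are chemically inequivalent.
Systematic placement gives 3 geometric isomers: SCN both equatorial; SCN one axial, one equatorial; SCN both axial.
Each arrangement has an internal mirror plane or centre of symmetry, so none is chiral.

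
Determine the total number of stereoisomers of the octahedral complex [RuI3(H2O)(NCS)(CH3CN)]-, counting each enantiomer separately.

5

An octahedron has six vertices in three trans pairs; every non-trans pair is cis.
Working through the distinct placements yields 4 geometric isomers: I mer (3 arrangements); I fac (chiral).
One of these lacks any improper symmetry element and so occurs as an enantiomeric pair, giving 4 + 1 = 5 stereoisomers in total.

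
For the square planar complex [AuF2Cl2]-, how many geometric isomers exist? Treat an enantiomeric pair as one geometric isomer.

2

In a square planar complex each vertex has one trans partner and two cis neighbours.
Systematic placement gives 2 geometric isomers: F cis; F trans.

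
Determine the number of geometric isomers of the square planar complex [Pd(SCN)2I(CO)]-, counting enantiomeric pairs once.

2

A square has two trans pairs of vertices; adjacent vertices are cis.
Systematic placement gives 2 geometric isomers: SCN cis; SCN trans.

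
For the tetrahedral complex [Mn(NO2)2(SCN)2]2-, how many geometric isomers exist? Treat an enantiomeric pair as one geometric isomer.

1

In a tetrahedral complex all four positions are equivalent and every pair of ligands is adjacent — there is no cis/trans distinction.
Only one geometric arrangement is possible.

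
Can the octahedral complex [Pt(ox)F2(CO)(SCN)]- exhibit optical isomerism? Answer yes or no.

yes

The six octahedral sites form three mutually perpendicular trans pairs.
Each ox is bidentate and must span two cis positions.
There are 4 geometric isomers: F cis (3 arrangements, 2 chiral); F trans.
Of these, 2 lack any improper symmetry element and so occur as enantiomeric pairs, giving 4 + 2 = 6 stereoisomers in total.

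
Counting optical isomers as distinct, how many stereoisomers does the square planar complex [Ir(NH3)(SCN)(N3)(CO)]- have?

In a square planar complex each vertex has one trans partner and two cis neighbours.
Working through the distinct placements yields 3 geometric isomers: (CO/NH3 trans, N3/SCN trans); (CO/SCN trans, N3/NH3 trans); (CO/N3 trans, NH3/SCN trans).
Each arrangement has an internal mirror plane or centre of symmetry, so none is chiral.

3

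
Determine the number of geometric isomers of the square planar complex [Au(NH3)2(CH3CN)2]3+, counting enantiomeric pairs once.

A square has two trans pairs of vertices; adjacent vertices are cis.
There are 2 geometric isomers: NH3 cis; NH3 trans.

2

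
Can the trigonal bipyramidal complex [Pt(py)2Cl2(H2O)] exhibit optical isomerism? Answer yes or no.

In a trigonal bipyramid the two axial positions differ from the three equatorial ones.
Placing the ligands in turn and identifying arrangements related by rotation or reflection leaves 5 distinct geometric isomers.
One of these lacks any improper symmetry element and so occurs as an enantiomeric pair, giving 5 + 1 = 6 stereoisomers in total.

yes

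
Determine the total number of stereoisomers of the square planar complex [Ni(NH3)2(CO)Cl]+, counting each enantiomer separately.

2

A square has two trans pairs of vertices; adjacent vertices are cis.
Systematic placement gives 2 geometric isomers: NH3 cis; NH3 trans.
Each arrangement has an internal mirror plane or centre of symmetry, so none is chiral.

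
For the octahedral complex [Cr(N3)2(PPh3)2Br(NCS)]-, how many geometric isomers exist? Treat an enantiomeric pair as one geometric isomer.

An octahedron has six vertices in three trans pairs; every non-trans pair is cis.
The distinct arrangements are (6 in all): N3 cis, PPh3 trans; N3 cis, PPh3 cis (3 arrangements, 2 chiral); N3 trans, PPh3 trans; N3 trans, PPh3 cis.

6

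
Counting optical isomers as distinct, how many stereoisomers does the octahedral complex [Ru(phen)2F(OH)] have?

3

The six octahedral sites form three mutually perpendicular trans pairs.
Each phen is bidentate and must span two cis positions.
The distinct arrangements are (2 in all): F and OH mutually trans; F and OH mutually cis (chiral).
One of these lacks any improper symmetry element and so occurs as an enantiomeric pair, giving 2 + 1 = 3 stereoisomers in total.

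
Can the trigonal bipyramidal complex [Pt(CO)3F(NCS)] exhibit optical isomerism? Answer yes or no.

The distinct arrangements are (4 in all): F equatorial, NCS equatorial; F axial, NCS equatorial; F equatorial, NCS axial; F axial, NCS axial.
Each arrangement has an internal mirror plane or centre of symmetry, so none is chiral.

no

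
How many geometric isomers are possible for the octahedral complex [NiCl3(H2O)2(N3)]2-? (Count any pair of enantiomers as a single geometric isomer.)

3

The six octahedral sites form three mutually perpendicular trans pairs.
The distinct arrangements are (3 in all): Cl mer, H2O cis; Cl mer, H2O trans; Cl fac, H2O cis.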